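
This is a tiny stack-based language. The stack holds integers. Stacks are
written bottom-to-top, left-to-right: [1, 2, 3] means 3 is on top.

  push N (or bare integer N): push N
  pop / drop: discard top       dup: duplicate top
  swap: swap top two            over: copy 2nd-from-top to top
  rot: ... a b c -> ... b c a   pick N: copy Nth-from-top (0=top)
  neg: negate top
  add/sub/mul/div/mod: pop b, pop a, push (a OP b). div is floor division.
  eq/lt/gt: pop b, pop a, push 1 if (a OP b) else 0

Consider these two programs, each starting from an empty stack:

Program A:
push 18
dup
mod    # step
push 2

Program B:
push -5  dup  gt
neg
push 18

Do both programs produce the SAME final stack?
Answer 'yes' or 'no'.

Answer: no

Derivation:
Program A trace:
  After 'push 18': [18]
  After 'dup': [18, 18]
  After 'mod': [0]
  After 'push 2': [0, 2]
Program A final stack: [0, 2]

Program B trace:
  After 'push -5': [-5]
  After 'dup': [-5, -5]
  After 'gt': [0]
  After 'neg': [0]
  After 'push 18': [0, 18]
Program B final stack: [0, 18]
Same: no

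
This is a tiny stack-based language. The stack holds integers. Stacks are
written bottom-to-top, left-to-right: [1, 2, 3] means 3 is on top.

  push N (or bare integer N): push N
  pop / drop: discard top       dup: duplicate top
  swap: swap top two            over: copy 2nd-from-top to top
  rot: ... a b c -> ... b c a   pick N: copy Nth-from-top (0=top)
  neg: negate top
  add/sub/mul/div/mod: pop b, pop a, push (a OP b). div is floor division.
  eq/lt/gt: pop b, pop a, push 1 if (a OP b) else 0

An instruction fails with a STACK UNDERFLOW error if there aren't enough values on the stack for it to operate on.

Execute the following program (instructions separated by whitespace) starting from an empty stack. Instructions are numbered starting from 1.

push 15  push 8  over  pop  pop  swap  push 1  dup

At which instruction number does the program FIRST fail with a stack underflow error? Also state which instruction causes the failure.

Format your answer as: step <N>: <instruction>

Answer: step 6: swap

Derivation:
Step 1 ('push 15'): stack = [15], depth = 1
Step 2 ('push 8'): stack = [15, 8], depth = 2
Step 3 ('over'): stack = [15, 8, 15], depth = 3
Step 4 ('pop'): stack = [15, 8], depth = 2
Step 5 ('pop'): stack = [15], depth = 1
Step 6 ('swap'): needs 2 value(s) but depth is 1 — STACK UNDERFLOW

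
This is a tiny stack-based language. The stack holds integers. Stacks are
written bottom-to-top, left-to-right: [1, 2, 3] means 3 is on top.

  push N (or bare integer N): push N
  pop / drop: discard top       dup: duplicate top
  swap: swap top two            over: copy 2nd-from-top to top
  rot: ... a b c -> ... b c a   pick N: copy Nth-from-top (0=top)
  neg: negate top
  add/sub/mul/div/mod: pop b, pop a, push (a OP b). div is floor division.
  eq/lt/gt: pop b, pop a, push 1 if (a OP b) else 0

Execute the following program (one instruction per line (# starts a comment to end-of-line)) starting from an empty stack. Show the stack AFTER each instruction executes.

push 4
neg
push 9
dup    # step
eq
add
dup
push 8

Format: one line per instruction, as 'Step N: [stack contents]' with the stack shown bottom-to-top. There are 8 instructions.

Step 1: [4]
Step 2: [-4]
Step 3: [-4, 9]
Step 4: [-4, 9, 9]
Step 5: [-4, 1]
Step 6: [-3]
Step 7: [-3, -3]
Step 8: [-3, -3, 8]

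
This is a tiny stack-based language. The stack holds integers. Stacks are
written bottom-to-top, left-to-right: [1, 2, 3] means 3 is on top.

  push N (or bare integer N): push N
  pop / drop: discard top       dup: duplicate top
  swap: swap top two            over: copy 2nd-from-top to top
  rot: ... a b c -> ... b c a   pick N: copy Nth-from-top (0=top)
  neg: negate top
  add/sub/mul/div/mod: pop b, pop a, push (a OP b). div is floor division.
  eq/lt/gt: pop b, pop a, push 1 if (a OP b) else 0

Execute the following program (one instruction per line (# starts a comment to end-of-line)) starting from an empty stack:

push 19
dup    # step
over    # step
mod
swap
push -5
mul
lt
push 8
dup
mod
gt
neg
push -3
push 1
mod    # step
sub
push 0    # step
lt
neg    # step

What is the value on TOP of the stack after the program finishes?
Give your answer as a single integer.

After 'push 19': [19]
After 'dup': [19, 19]
After 'over': [19, 19, 19]
After 'mod': [19, 0]
After 'swap': [0, 19]
After 'push -5': [0, 19, -5]
After 'mul': [0, -95]
After 'lt': [0]
After 'push 8': [0, 8]
After 'dup': [0, 8, 8]
After 'mod': [0, 0]
After 'gt': [0]
After 'neg': [0]
After 'push -3': [0, -3]
After 'push 1': [0, -3, 1]
After 'mod': [0, 0]
After 'sub': [0]
After 'push 0': [0, 0]
After 'lt': [0]
After 'neg': [0]

Answer: 0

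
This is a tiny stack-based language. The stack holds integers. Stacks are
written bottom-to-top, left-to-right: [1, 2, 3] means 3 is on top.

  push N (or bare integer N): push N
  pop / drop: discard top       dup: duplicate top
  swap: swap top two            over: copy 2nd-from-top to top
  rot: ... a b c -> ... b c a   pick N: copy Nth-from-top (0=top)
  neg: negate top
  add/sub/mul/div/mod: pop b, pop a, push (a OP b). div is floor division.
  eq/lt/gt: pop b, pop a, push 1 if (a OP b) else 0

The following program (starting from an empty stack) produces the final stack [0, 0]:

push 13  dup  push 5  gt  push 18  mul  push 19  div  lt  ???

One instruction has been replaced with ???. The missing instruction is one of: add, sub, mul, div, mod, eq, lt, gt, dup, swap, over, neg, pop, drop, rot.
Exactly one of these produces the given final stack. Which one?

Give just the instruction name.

Answer: dup

Derivation:
Stack before ???: [0]
Stack after ???:  [0, 0]
The instruction that transforms [0] -> [0, 0] is: dup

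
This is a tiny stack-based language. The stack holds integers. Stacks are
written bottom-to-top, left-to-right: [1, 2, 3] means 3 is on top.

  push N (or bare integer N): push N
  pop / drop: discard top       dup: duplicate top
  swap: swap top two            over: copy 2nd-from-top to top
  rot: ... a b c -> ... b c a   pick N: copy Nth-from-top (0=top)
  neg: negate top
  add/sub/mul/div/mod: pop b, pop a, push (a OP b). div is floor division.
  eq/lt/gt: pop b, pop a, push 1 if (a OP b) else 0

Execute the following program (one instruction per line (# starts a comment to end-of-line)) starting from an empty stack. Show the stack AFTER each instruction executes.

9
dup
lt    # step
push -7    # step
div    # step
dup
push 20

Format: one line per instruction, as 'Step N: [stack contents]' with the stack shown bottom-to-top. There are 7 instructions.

Step 1: [9]
Step 2: [9, 9]
Step 3: [0]
Step 4: [0, -7]
Step 5: [0]
Step 6: [0, 0]
Step 7: [0, 0, 20]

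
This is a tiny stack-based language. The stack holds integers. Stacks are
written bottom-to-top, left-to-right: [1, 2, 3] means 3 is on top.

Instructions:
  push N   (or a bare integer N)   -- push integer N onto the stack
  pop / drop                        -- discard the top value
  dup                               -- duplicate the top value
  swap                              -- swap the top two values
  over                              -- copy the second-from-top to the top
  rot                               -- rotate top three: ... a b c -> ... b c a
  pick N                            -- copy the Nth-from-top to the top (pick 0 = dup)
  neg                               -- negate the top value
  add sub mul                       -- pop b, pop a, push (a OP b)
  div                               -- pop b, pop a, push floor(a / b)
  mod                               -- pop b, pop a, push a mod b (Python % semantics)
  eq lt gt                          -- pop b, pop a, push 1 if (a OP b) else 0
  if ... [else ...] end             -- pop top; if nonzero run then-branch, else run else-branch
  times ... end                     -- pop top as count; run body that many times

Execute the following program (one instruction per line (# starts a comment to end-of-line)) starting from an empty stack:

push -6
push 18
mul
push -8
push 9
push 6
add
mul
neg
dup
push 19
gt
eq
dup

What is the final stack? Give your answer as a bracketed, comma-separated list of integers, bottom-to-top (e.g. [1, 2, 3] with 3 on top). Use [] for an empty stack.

Answer: [-108, 0, 0]

Derivation:
After 'push -6': [-6]
After 'push 18': [-6, 18]
After 'mul': [-108]
After 'push -8': [-108, -8]
After 'push 9': [-108, -8, 9]
After 'push 6': [-108, -8, 9, 6]
After 'add': [-108, -8, 15]
After 'mul': [-108, -120]
After 'neg': [-108, 120]
After 'dup': [-108, 120, 120]
After 'push 19': [-108, 120, 120, 19]
After 'gt': [-108, 120, 1]
After 'eq': [-108, 0]
After 'dup': [-108, 0, 0]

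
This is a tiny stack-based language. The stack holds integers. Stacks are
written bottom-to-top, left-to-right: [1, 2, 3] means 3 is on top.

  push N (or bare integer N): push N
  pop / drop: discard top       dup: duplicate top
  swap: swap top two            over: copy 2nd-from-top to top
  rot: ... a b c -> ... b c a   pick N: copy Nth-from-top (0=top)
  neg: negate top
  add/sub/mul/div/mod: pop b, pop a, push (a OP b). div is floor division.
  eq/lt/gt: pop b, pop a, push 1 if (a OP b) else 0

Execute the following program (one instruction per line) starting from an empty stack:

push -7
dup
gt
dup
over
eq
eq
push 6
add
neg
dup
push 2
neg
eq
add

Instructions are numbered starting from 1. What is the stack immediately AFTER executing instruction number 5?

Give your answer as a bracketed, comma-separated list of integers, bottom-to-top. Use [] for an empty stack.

Step 1 ('push -7'): [-7]
Step 2 ('dup'): [-7, -7]
Step 3 ('gt'): [0]
Step 4 ('dup'): [0, 0]
Step 5 ('over'): [0, 0, 0]

Answer: [0, 0, 0]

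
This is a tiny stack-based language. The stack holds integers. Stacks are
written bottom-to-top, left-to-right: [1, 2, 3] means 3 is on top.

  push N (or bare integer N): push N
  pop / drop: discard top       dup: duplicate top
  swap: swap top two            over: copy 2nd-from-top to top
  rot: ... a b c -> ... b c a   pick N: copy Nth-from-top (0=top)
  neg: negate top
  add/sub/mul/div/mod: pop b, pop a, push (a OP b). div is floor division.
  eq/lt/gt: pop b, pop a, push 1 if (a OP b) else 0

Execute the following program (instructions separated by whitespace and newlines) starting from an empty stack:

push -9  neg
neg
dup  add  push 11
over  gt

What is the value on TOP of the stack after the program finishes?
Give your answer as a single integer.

After 'push -9': [-9]
After 'neg': [9]
After 'neg': [-9]
After 'dup': [-9, -9]
After 'add': [-18]
After 'push 11': [-18, 11]
After 'over': [-18, 11, -18]
After 'gt': [-18, 1]

Answer: 1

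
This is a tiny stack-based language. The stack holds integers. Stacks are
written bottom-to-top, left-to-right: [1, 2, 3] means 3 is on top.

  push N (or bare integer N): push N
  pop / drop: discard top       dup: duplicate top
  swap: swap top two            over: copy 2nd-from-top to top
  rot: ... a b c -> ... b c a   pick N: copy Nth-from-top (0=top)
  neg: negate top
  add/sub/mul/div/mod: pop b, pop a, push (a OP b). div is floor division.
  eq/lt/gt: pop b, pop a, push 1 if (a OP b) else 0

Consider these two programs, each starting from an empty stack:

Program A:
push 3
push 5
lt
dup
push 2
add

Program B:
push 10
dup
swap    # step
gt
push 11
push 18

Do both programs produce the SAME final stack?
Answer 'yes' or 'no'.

Program A trace:
  After 'push 3': [3]
  After 'push 5': [3, 5]
  After 'lt': [1]
  After 'dup': [1, 1]
  After 'push 2': [1, 1, 2]
  After 'add': [1, 3]
Program A final stack: [1, 3]

Program B trace:
  After 'push 10': [10]
  After 'dup': [10, 10]
  After 'swap': [10, 10]
  After 'gt': [0]
  After 'push 11': [0, 11]
  After 'push 18': [0, 11, 18]
Program B final stack: [0, 11, 18]
Same: no

Answer: no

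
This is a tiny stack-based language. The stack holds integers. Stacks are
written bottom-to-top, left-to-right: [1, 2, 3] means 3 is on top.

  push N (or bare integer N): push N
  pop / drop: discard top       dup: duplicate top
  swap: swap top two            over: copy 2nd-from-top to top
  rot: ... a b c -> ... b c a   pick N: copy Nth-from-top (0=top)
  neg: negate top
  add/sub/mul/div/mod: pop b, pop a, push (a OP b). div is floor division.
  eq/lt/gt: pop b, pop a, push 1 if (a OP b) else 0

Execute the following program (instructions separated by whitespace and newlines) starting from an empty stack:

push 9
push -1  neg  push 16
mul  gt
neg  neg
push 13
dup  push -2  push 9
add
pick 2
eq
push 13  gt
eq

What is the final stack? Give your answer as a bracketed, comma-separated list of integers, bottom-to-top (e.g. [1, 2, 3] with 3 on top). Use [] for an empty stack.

Answer: [0, 13, 0]

Derivation:
After 'push 9': [9]
After 'push -1': [9, -1]
After 'neg': [9, 1]
After 'push 16': [9, 1, 16]
After 'mul': [9, 16]
After 'gt': [0]
After 'neg': [0]
After 'neg': [0]
After 'push 13': [0, 13]
After 'dup': [0, 13, 13]
After 'push -2': [0, 13, 13, -2]
After 'push 9': [0, 13, 13, -2, 9]
After 'add': [0, 13, 13, 7]
After 'pick 2': [0, 13, 13, 7, 13]
After 'eq': [0, 13, 13, 0]
After 'push 13': [0, 13, 13, 0, 13]
After 'gt': [0, 13, 13, 0]
After 'eq': [0, 13, 0]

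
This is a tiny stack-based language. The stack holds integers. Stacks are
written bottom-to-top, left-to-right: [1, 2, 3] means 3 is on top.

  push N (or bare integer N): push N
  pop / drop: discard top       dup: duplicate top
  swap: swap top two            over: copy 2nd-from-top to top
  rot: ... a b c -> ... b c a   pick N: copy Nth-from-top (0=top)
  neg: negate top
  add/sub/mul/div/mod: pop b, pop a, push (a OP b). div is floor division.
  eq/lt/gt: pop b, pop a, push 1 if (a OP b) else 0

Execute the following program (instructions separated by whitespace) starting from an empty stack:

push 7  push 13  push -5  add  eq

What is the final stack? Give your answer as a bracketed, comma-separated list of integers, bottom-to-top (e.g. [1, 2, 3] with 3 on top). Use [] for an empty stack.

After 'push 7': [7]
After 'push 13': [7, 13]
After 'push -5': [7, 13, -5]
After 'add': [7, 8]
After 'eq': [0]

Answer: [0]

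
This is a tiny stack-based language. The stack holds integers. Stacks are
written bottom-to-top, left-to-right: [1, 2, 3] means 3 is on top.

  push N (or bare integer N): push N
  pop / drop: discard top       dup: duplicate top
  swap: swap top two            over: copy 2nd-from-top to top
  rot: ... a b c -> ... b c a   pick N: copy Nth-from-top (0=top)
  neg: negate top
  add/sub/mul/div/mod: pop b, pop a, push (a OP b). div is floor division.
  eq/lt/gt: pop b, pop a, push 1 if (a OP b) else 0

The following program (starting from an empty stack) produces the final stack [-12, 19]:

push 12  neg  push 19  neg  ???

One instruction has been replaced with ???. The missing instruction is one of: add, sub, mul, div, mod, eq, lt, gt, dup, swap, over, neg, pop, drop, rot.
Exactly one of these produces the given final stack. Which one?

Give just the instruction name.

Stack before ???: [-12, -19]
Stack after ???:  [-12, 19]
The instruction that transforms [-12, -19] -> [-12, 19] is: neg

Answer: neg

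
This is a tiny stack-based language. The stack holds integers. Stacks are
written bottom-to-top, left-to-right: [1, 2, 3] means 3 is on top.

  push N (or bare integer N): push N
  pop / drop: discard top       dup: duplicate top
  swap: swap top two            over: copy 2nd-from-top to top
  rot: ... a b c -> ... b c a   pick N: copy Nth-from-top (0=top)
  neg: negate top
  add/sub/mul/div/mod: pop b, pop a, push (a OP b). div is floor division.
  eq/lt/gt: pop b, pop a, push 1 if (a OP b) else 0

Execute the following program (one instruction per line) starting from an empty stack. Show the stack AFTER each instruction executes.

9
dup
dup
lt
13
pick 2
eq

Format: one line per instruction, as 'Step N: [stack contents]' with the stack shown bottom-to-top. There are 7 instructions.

Step 1: [9]
Step 2: [9, 9]
Step 3: [9, 9, 9]
Step 4: [9, 0]
Step 5: [9, 0, 13]
Step 6: [9, 0, 13, 9]
Step 7: [9, 0, 0]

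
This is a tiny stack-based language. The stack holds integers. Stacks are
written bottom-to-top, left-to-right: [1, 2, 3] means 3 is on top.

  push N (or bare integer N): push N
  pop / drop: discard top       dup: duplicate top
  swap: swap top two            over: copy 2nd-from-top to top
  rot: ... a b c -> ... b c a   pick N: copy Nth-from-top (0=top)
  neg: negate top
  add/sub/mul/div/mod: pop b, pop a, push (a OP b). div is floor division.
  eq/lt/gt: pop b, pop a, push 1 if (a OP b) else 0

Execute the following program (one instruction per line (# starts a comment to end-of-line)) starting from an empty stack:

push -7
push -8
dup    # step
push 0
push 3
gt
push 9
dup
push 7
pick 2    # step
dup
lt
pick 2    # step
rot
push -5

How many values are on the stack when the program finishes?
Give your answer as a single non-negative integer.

After 'push -7': stack = [-7] (depth 1)
After 'push -8': stack = [-7, -8] (depth 2)
After 'dup': stack = [-7, -8, -8] (depth 3)
After 'push 0': stack = [-7, -8, -8, 0] (depth 4)
After 'push 3': stack = [-7, -8, -8, 0, 3] (depth 5)
After 'gt': stack = [-7, -8, -8, 0] (depth 4)
After 'push 9': stack = [-7, -8, -8, 0, 9] (depth 5)
After 'dup': stack = [-7, -8, -8, 0, 9, 9] (depth 6)
After 'push 7': stack = [-7, -8, -8, 0, 9, 9, 7] (depth 7)
After 'pick 2': stack = [-7, -8, -8, 0, 9, 9, 7, 9] (depth 8)
After 'dup': stack = [-7, -8, -8, 0, 9, 9, 7, 9, 9] (depth 9)
After 'lt': stack = [-7, -8, -8, 0, 9, 9, 7, 0] (depth 8)
After 'pick 2': stack = [-7, -8, -8, 0, 9, 9, 7, 0, 9] (depth 9)
After 'rot': stack = [-7, -8, -8, 0, 9, 9, 0, 9, 7] (depth 9)
After 'push -5': stack = [-7, -8, -8, 0, 9, 9, 0, 9, 7, -5] (depth 10)

Answer: 10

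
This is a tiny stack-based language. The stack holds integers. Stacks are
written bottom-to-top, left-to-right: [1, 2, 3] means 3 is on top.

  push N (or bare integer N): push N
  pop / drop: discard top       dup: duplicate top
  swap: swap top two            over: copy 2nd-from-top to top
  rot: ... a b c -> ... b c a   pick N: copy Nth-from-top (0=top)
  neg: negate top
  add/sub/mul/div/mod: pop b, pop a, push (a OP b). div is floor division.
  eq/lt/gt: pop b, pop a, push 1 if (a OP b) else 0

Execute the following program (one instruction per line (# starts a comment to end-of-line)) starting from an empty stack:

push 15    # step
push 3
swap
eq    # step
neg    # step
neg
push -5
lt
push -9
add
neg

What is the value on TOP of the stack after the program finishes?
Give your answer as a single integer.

Answer: 9

Derivation:
After 'push 15': [15]
After 'push 3': [15, 3]
After 'swap': [3, 15]
After 'eq': [0]
After 'neg': [0]
After 'neg': [0]
After 'push -5': [0, -5]
After 'lt': [0]
After 'push -9': [0, -9]
After 'add': [-9]
After 'neg': [9]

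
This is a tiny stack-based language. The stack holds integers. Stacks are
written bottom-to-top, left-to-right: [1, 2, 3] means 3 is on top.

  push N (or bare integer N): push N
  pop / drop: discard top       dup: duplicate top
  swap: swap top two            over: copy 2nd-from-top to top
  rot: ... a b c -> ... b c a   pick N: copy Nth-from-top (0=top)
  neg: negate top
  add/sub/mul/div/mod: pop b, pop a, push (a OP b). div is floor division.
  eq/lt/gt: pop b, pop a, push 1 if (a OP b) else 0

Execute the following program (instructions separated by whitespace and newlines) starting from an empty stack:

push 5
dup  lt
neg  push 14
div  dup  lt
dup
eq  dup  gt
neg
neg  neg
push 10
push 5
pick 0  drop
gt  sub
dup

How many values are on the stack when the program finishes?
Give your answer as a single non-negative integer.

After 'push 5': stack = [5] (depth 1)
After 'dup': stack = [5, 5] (depth 2)
After 'lt': stack = [0] (depth 1)
After 'neg': stack = [0] (depth 1)
After 'push 14': stack = [0, 14] (depth 2)
After 'div': stack = [0] (depth 1)
After 'dup': stack = [0, 0] (depth 2)
After 'lt': stack = [0] (depth 1)
After 'dup': stack = [0, 0] (depth 2)
After 'eq': stack = [1] (depth 1)
  ...
After 'neg': stack = [0] (depth 1)
After 'neg': stack = [0] (depth 1)
After 'neg': stack = [0] (depth 1)
After 'push 10': stack = [0, 10] (depth 2)
After 'push 5': stack = [0, 10, 5] (depth 3)
After 'pick 0': stack = [0, 10, 5, 5] (depth 4)
After 'drop': stack = [0, 10, 5] (depth 3)
After 'gt': stack = [0, 1] (depth 2)
After 'sub': stack = [-1] (depth 1)
After 'dup': stack = [-1, -1] (depth 2)

Answer: 2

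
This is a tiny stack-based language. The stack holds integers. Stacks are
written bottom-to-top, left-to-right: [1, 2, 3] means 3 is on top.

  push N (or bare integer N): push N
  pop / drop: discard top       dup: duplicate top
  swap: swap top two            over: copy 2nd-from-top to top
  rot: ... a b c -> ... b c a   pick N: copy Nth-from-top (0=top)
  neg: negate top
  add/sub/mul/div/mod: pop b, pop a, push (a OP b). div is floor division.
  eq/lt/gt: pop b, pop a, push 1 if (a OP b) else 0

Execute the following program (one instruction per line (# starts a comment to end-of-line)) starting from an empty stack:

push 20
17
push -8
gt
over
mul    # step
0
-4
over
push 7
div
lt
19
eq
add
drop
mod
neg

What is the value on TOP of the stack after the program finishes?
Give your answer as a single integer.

Answer: 0

Derivation:
After 'push 20': [20]
After 'push 17': [20, 17]
After 'push -8': [20, 17, -8]
After 'gt': [20, 1]
After 'over': [20, 1, 20]
After 'mul': [20, 20]
After 'push 0': [20, 20, 0]
After 'push -4': [20, 20, 0, -4]
After 'over': [20, 20, 0, -4, 0]
After 'push 7': [20, 20, 0, -4, 0, 7]
After 'div': [20, 20, 0, -4, 0]
After 'lt': [20, 20, 0, 1]
After 'push 19': [20, 20, 0, 1, 19]
After 'eq': [20, 20, 0, 0]
After 'add': [20, 20, 0]
After 'drop': [20, 20]
After 'mod': [0]
After 'neg': [0]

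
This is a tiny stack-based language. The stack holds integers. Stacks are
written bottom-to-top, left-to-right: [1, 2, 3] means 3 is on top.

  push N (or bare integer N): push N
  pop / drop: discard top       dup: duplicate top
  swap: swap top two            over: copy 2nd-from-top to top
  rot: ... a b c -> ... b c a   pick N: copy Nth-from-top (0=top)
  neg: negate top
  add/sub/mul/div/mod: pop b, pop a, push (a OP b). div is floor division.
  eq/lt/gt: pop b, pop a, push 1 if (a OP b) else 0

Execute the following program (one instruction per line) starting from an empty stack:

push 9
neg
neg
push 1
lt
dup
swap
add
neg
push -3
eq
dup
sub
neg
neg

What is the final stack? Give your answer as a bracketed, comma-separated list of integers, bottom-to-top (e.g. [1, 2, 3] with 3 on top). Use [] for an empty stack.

Answer: [0]

Derivation:
After 'push 9': [9]
After 'neg': [-9]
After 'neg': [9]
After 'push 1': [9, 1]
After 'lt': [0]
After 'dup': [0, 0]
After 'swap': [0, 0]
After 'add': [0]
After 'neg': [0]
After 'push -3': [0, -3]
After 'eq': [0]
After 'dup': [0, 0]
After 'sub': [0]
After 'neg': [0]
After 'neg': [0]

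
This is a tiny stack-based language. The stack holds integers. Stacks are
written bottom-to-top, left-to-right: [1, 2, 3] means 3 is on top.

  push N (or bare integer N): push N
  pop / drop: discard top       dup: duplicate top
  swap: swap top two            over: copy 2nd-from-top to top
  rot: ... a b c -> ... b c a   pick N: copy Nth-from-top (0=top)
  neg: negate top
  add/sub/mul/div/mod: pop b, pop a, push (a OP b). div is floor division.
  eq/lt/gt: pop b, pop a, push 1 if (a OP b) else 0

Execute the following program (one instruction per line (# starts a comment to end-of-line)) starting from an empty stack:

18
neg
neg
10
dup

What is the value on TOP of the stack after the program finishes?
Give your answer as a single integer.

After 'push 18': [18]
After 'neg': [-18]
After 'neg': [18]
After 'push 10': [18, 10]
After 'dup': [18, 10, 10]

Answer: 10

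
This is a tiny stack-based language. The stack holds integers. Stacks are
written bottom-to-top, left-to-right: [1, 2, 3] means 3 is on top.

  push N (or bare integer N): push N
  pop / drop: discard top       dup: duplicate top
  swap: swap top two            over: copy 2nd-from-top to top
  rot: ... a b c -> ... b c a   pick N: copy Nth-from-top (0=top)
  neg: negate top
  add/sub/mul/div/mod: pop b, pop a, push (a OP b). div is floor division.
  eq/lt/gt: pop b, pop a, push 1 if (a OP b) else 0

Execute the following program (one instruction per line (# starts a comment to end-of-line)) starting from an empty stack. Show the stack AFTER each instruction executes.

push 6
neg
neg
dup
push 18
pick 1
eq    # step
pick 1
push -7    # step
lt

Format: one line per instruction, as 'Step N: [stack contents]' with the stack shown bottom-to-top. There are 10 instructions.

Step 1: [6]
Step 2: [-6]
Step 3: [6]
Step 4: [6, 6]
Step 5: [6, 6, 18]
Step 6: [6, 6, 18, 6]
Step 7: [6, 6, 0]
Step 8: [6, 6, 0, 6]
Step 9: [6, 6, 0, 6, -7]
Step 10: [6, 6, 0, 0]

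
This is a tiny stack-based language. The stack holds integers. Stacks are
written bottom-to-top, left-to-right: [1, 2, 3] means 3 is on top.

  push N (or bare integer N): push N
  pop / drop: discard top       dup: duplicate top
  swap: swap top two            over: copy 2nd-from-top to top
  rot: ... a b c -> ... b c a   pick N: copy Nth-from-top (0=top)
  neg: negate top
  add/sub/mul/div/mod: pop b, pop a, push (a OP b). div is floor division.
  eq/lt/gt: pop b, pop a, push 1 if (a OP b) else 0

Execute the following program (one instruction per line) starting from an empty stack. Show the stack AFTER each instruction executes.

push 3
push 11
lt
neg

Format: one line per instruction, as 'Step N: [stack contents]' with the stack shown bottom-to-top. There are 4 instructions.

Step 1: [3]
Step 2: [3, 11]
Step 3: [1]
Step 4: [-1]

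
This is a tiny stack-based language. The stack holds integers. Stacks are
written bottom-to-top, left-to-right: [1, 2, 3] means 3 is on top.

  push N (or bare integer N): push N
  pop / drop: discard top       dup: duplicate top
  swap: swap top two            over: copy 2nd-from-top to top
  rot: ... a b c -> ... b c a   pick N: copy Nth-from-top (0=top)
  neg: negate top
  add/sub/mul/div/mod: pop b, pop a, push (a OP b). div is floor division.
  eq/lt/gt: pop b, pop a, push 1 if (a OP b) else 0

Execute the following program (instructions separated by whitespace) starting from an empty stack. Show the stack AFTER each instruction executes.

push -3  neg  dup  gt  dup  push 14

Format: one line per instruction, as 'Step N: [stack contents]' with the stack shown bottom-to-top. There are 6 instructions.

Step 1: [-3]
Step 2: [3]
Step 3: [3, 3]
Step 4: [0]
Step 5: [0, 0]
Step 6: [0, 0, 14]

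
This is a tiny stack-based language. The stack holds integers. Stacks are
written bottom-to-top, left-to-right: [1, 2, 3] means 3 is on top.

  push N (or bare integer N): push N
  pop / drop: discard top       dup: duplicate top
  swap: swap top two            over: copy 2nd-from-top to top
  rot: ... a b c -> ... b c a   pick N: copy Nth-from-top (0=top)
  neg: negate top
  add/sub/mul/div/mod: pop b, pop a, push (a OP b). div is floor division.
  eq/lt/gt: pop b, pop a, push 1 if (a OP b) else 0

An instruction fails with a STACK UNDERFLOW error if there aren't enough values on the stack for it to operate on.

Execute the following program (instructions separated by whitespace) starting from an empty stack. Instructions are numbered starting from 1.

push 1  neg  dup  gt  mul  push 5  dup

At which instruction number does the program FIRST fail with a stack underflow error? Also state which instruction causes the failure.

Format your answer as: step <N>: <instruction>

Answer: step 5: mul

Derivation:
Step 1 ('push 1'): stack = [1], depth = 1
Step 2 ('neg'): stack = [-1], depth = 1
Step 3 ('dup'): stack = [-1, -1], depth = 2
Step 4 ('gt'): stack = [0], depth = 1
Step 5 ('mul'): needs 2 value(s) but depth is 1 — STACK UNDERFLOW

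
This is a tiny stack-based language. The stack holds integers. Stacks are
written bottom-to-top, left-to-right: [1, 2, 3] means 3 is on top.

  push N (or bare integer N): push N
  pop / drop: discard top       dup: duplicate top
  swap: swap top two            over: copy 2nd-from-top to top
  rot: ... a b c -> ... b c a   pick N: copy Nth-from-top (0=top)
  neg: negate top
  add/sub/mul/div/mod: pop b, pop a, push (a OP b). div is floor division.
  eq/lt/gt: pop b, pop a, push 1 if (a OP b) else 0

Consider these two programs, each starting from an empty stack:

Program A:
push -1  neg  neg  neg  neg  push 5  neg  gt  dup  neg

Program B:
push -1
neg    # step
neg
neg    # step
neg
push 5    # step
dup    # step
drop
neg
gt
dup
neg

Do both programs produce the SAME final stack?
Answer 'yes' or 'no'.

Program A trace:
  After 'push -1': [-1]
  After 'neg': [1]
  After 'neg': [-1]
  After 'neg': [1]
  After 'neg': [-1]
  After 'push 5': [-1, 5]
  After 'neg': [-1, -5]
  After 'gt': [1]
  After 'dup': [1, 1]
  After 'neg': [1, -1]
Program A final stack: [1, -1]

Program B trace:
  After 'push -1': [-1]
  After 'neg': [1]
  After 'neg': [-1]
  After 'neg': [1]
  After 'neg': [-1]
  After 'push 5': [-1, 5]
  After 'dup': [-1, 5, 5]
  After 'drop': [-1, 5]
  After 'neg': [-1, -5]
  After 'gt': [1]
  After 'dup': [1, 1]
  After 'neg': [1, -1]
Program B final stack: [1, -1]
Same: yes

Answer: yes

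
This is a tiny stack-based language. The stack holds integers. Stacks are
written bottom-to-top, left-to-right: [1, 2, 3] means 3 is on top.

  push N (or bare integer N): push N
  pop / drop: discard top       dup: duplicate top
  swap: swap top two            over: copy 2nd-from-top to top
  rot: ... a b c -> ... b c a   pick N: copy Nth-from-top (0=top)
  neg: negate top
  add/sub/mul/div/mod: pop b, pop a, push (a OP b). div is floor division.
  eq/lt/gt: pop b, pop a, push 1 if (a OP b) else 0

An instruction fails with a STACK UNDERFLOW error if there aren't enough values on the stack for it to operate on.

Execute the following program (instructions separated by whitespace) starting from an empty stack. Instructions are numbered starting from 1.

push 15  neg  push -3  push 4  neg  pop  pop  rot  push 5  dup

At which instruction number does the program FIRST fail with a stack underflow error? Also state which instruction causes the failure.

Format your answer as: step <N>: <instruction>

Answer: step 8: rot

Derivation:
Step 1 ('push 15'): stack = [15], depth = 1
Step 2 ('neg'): stack = [-15], depth = 1
Step 3 ('push -3'): stack = [-15, -3], depth = 2
Step 4 ('push 4'): stack = [-15, -3, 4], depth = 3
Step 5 ('neg'): stack = [-15, -3, -4], depth = 3
Step 6 ('pop'): stack = [-15, -3], depth = 2
Step 7 ('pop'): stack = [-15], depth = 1
Step 8 ('rot'): needs 3 value(s) but depth is 1 — STACK UNDERFLOW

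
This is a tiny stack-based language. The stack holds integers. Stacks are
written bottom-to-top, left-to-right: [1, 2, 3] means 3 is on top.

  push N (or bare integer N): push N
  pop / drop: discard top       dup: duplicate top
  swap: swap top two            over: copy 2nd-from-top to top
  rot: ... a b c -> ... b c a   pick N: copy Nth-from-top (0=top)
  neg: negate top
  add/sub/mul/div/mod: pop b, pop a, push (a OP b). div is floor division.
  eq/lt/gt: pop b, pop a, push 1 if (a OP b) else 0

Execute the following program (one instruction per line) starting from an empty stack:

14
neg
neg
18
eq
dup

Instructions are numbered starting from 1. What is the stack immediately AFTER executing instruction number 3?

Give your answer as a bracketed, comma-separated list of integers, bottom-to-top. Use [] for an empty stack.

Answer: [14]

Derivation:
Step 1 ('14'): [14]
Step 2 ('neg'): [-14]
Step 3 ('neg'): [14]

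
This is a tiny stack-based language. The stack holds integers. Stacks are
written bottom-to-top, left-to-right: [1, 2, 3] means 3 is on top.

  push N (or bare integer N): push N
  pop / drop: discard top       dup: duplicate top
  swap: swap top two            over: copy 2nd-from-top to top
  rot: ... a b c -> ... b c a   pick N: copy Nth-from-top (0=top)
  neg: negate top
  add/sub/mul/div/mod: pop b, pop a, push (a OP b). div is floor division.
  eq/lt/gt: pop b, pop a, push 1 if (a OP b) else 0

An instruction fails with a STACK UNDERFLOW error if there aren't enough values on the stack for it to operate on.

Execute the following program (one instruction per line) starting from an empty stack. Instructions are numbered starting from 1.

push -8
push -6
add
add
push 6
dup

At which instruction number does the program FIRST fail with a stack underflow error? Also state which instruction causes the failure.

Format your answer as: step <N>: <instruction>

Step 1 ('push -8'): stack = [-8], depth = 1
Step 2 ('push -6'): stack = [-8, -6], depth = 2
Step 3 ('add'): stack = [-14], depth = 1
Step 4 ('add'): needs 2 value(s) but depth is 1 — STACK UNDERFLOW

Answer: step 4: add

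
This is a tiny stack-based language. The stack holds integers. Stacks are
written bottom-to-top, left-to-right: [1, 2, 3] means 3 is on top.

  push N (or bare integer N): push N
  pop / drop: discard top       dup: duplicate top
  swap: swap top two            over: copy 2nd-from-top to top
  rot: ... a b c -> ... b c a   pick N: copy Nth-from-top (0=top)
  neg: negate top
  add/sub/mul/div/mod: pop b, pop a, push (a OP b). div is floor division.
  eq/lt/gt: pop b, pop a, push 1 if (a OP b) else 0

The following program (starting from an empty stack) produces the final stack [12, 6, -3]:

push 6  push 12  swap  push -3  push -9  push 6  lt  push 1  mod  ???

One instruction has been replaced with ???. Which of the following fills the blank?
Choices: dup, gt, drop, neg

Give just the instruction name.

Stack before ???: [12, 6, -3, 0]
Stack after ???:  [12, 6, -3]
Checking each choice:
  dup: produces [12, 6, -3, 0, 0]
  gt: produces [12, 6, 0]
  drop: MATCH
  neg: produces [12, 6, -3, 0]


Answer: drop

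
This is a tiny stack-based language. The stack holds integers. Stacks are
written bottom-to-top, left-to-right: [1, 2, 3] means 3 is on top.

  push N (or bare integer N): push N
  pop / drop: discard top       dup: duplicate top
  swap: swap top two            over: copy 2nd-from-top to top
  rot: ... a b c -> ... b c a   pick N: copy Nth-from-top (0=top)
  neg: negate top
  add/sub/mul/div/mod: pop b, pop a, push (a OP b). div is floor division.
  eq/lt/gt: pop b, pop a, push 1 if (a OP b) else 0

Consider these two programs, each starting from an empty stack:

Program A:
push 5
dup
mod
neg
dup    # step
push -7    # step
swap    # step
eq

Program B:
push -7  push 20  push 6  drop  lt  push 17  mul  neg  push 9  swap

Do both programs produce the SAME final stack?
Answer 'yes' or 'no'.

Answer: no

Derivation:
Program A trace:
  After 'push 5': [5]
  After 'dup': [5, 5]
  After 'mod': [0]
  After 'neg': [0]
  After 'dup': [0, 0]
  After 'push -7': [0, 0, -7]
  After 'swap': [0, -7, 0]
  After 'eq': [0, 0]
Program A final stack: [0, 0]

Program B trace:
  After 'push -7': [-7]
  After 'push 20': [-7, 20]
  After 'push 6': [-7, 20, 6]
  After 'drop': [-7, 20]
  After 'lt': [1]
  After 'push 17': [1, 17]
  After 'mul': [17]
  After 'neg': [-17]
  After 'push 9': [-17, 9]
  After 'swap': [9, -17]
Program B final stack: [9, -17]
Same: no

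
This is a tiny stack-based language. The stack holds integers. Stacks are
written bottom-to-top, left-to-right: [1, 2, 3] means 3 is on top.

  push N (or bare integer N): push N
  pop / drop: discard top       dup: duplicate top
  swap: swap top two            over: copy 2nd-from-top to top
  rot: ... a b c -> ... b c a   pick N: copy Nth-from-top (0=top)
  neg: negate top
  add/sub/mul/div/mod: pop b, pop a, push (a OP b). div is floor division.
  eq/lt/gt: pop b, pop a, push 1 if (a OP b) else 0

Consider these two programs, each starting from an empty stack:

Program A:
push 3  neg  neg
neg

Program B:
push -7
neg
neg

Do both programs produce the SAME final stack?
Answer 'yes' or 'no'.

Answer: no

Derivation:
Program A trace:
  After 'push 3': [3]
  After 'neg': [-3]
  After 'neg': [3]
  After 'neg': [-3]
Program A final stack: [-3]

Program B trace:
  After 'push -7': [-7]
  After 'neg': [7]
  After 'neg': [-7]
Program B final stack: [-7]
Same: no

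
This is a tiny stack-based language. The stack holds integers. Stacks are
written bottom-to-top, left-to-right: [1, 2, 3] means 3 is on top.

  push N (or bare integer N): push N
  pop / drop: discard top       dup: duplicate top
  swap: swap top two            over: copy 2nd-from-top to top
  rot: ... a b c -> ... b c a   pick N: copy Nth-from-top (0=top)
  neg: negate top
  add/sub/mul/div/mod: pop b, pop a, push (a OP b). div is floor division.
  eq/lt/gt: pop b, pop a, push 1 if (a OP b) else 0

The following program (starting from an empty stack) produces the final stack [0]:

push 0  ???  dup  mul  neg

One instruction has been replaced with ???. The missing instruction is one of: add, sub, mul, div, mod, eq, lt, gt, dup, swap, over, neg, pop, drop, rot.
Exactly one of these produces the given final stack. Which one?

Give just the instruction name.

Stack before ???: [0]
Stack after ???:  [0]
The instruction that transforms [0] -> [0] is: neg

Answer: neg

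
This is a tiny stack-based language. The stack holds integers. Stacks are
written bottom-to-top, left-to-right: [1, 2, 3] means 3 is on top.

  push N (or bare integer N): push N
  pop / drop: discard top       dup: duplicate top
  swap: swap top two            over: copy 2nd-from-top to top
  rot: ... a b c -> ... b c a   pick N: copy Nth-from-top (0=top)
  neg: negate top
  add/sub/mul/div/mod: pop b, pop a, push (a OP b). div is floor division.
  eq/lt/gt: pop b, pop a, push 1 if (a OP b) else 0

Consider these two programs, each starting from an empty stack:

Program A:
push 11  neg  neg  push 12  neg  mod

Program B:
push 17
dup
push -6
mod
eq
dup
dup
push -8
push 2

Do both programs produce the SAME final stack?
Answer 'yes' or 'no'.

Answer: no

Derivation:
Program A trace:
  After 'push 11': [11]
  After 'neg': [-11]
  After 'neg': [11]
  After 'push 12': [11, 12]
  After 'neg': [11, -12]
  After 'mod': [-1]
Program A final stack: [-1]

Program B trace:
  After 'push 17': [17]
  After 'dup': [17, 17]
  After 'push -6': [17, 17, -6]
  After 'mod': [17, -1]
  After 'eq': [0]
  After 'dup': [0, 0]
  After 'dup': [0, 0, 0]
  After 'push -8': [0, 0, 0, -8]
  After 'push 2': [0, 0, 0, -8, 2]
Program B final stack: [0, 0, 0, -8, 2]
Same: no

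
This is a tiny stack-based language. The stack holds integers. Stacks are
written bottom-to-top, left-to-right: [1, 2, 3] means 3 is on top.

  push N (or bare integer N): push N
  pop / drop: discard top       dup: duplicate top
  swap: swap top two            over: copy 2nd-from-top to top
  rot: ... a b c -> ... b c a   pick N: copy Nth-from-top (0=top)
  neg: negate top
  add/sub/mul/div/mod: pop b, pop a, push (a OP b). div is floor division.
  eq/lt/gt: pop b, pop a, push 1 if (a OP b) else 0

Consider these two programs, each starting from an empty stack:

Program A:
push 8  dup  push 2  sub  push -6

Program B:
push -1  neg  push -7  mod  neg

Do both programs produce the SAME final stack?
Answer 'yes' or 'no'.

Answer: no

Derivation:
Program A trace:
  After 'push 8': [8]
  After 'dup': [8, 8]
  After 'push 2': [8, 8, 2]
  After 'sub': [8, 6]
  After 'push -6': [8, 6, -6]
Program A final stack: [8, 6, -6]

Program B trace:
  After 'push -1': [-1]
  After 'neg': [1]
  After 'push -7': [1, -7]
  After 'mod': [-6]
  After 'neg': [6]
Program B final stack: [6]
Same: no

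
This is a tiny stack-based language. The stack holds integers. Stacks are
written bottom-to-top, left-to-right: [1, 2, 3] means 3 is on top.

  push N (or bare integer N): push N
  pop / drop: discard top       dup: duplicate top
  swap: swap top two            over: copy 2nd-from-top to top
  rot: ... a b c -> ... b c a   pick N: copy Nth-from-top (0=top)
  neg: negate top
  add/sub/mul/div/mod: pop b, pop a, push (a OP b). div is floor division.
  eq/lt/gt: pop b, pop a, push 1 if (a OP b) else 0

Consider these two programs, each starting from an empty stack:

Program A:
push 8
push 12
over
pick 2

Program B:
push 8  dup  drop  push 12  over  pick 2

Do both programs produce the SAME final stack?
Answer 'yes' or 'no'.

Program A trace:
  After 'push 8': [8]
  After 'push 12': [8, 12]
  After 'over': [8, 12, 8]
  After 'pick 2': [8, 12, 8, 8]
Program A final stack: [8, 12, 8, 8]

Program B trace:
  After 'push 8': [8]
  After 'dup': [8, 8]
  After 'drop': [8]
  After 'push 12': [8, 12]
  After 'over': [8, 12, 8]
  After 'pick 2': [8, 12, 8, 8]
Program B final stack: [8, 12, 8, 8]
Same: yes

Answer: yes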